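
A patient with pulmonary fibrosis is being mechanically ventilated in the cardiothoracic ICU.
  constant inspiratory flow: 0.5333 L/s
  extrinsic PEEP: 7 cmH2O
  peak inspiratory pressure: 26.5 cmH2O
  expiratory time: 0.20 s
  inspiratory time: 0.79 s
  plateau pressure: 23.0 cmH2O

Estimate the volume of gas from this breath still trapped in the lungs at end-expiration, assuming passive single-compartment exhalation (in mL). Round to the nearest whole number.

132

Vt = flow × Ti = 0.5333 L/s × 0.79 s × 1000 mL/L = 421.31 mL.
R = (PIP − Pplat)/V̇ = (26.5 − 23.0) / 0.5333 = 3.5/0.5333 = 6.563 cmH2O·s/L.
C = Vt/(Pplat − PEEP) = 421.31 / (23.0 − 7) = 421.31/16.0 = 26.332 mL/cmH2O.
τ = R × C = 6.563 × 0.02633 L/cmH2O = 0.1728 s.
Fraction remaining = e^(−Te/τ) = e^(−0.20/0.1728) = 0.3143.
Trapped volume = 421.31 × 0.3143 = 132.42 mL.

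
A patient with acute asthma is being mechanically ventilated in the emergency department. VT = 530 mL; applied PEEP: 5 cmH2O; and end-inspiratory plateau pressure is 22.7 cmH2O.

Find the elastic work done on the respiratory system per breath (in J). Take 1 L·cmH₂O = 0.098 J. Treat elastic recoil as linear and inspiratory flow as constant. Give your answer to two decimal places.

Elastic work ≈ ½ × (Pplat − PEEP) × Vt = 0.5 × (22.7 − 5) × 0.530 L = 0.5 × 17.7 × 0.530 = 4.691 L·cmH2O.
× 0.098 J/(L·cmH2O) → 0.4597 J.

0.46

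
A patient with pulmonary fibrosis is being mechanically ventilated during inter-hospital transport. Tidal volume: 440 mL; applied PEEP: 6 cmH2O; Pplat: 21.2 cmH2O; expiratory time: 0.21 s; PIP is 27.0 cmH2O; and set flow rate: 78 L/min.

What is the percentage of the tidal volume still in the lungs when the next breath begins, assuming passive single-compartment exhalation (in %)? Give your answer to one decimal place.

Flow: 78 L/min ÷ 60 = 1.3 L/s.
R = (PIP − Pplat)/V̇ = (27.0 − 21.2) / 1.3 = 5.8/1.3 = 4.462 cmH2O·s/L.
C = Vt/(Pplat − PEEP) = 440.0 / (21.2 − 6) = 440.0/15.2 = 28.947 mL/cmH2O.
τ = R × C = 4.462 × 0.02895 L/cmH2O = 0.1292 s.
Fraction remaining at end-expiration = e^(−Te/τ) = e^(−0.21/0.1292) = 0.1968 → 19.68%.

19.7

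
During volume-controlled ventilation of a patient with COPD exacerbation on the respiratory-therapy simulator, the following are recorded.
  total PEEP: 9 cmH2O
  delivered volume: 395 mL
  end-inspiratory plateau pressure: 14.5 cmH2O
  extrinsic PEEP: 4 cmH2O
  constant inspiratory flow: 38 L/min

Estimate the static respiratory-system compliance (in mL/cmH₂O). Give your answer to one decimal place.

71.8

End-expiratory occlusion gives total PEEP = 9 cmH2O (intrinsic PEEP = 9 − 4 = 5). Use total PEEP for the elastic gradient.
Cstat = Vt / (Pplat − PEEPtotal) = 395 / (14.5 − 9) = 395 / 5.5 = 71.818 mL/cmH2O.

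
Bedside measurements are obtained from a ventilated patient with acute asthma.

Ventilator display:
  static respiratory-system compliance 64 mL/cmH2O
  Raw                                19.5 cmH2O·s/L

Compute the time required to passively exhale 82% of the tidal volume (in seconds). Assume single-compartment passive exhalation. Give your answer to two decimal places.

2.14

τ = R × C = 19.5 × 64 mL/cmH2O = 19.5 × 0.064 L/cmH2O = 1.248 s.
Exhaled fraction f = 1 − e^(−t/τ) → t = −τ·ln(1 − f) = −1.248·ln(0.18) = 2.14 s.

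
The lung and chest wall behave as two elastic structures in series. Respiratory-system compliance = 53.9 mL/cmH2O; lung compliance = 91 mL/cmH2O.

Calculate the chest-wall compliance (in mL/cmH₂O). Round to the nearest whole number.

1/Ccw = 1/Crs − 1/CL.
1/Ccw = 1/53.9 − 1/91 = 0.007564.
Ccw = 132.21 mL/cmH2O.

132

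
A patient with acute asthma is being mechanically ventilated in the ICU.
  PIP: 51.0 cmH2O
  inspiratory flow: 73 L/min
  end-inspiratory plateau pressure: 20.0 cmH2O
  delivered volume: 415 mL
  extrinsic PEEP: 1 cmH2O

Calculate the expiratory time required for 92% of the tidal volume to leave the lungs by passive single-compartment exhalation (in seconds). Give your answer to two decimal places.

Flow: 73 L/min ÷ 60 = 1.2167 L/s.
R = (PIP − Pplat)/V̇ = (51.0 − 20.0) / 1.2167 = 31.0/1.2167 = 25.479 cmH2O·s/L.
C = Vt/(Pplat − PEEP) = 415.0 / (20.0 − 1) = 415.0/19.0 = 21.842 mL/cmH2O.
τ = R × C = 25.479 × 0.02184 L/cmH2O = 0.5565 s.
t = −τ·ln(1 − 0.92) = −0.5565·ln(0.08) = 1.406 s.

1.41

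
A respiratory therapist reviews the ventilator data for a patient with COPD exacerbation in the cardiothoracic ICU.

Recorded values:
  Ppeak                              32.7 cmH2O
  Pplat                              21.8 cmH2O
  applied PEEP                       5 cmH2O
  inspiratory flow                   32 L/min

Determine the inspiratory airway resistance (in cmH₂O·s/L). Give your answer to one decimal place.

20.4

Flow: 32 L/min ÷ 60 = 0.5333 L/s.
Raw = (PIP − Pplat) / flow = (32.7 − 21.8) / 0.5333 = 10.9 / 0.5333 = 20.439 cmH2O·s/L.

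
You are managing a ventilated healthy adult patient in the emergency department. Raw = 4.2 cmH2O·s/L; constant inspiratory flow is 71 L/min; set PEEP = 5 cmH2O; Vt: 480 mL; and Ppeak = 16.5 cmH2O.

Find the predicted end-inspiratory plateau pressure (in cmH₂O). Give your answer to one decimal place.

11.5

Flow: 71 L/min ÷ 60 = 1.1833 L/s.
Pplat = PIP − Raw × flow = 16.5 − 4.2 × 1.1833 = 16.5 − 4.97 = 11.53 cmH2O.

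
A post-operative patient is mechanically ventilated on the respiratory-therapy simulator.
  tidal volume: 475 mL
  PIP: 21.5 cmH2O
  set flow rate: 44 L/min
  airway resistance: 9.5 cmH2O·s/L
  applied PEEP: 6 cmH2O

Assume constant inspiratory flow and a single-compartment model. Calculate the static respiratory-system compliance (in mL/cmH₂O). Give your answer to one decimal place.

Flow: 44 L/min ÷ 60 = 0.7333 L/s.
Equation of motion (constant flow): PIP = Vt/C + R·V̇ + PEEP.
Vt/C = PIP − R·V̇ − PEEP = 21.5 − 9.5×0.7333 − 6 = 21.5 − 6.966 − 6 = 8.534 cmH2O.
C = Vt / 8.534 = 475 / 8.534 = 55.66 mL/cmH2O.

55.7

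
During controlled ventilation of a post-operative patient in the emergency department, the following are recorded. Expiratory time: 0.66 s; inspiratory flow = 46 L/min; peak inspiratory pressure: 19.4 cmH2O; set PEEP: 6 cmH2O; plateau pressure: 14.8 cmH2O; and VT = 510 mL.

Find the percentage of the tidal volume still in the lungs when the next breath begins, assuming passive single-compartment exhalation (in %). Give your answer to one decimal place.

15.0

Flow: 46 L/min ÷ 60 = 0.7667 L/s.
R = (PIP − Pplat)/V̇ = (19.4 − 14.8) / 0.7667 = 4.6/0.7667 = 6.0 cmH2O·s/L.
C = Vt/(Pplat − PEEP) = 510.0 / (14.8 − 6) = 510.0/8.8 = 57.955 mL/cmH2O.
τ = R × C = 6.0 × 0.05796 L/cmH2O = 0.3478 s.
Fraction remaining at end-expiration = e^(−Te/τ) = e^(−0.66/0.3478) = 0.1499 → 14.99%.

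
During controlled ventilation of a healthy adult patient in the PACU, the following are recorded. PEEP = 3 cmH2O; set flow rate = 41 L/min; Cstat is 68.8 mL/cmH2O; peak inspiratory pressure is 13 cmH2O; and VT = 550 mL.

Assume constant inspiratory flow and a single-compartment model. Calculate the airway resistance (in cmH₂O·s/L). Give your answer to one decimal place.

2.9

Flow: 41 L/min ÷ 60 = 0.6833 L/s.
Equation of motion (constant flow): PIP = Vt/C + R·V̇ + PEEP.
R·V̇ = PIP − Vt/C − PEEP = 13 − 550/68.8 − 3 = 13 − 7.994 − 3 = 2.006 cmH2O.
R = 2.006 / 0.6833 = 2.936 cmH2O·s/L.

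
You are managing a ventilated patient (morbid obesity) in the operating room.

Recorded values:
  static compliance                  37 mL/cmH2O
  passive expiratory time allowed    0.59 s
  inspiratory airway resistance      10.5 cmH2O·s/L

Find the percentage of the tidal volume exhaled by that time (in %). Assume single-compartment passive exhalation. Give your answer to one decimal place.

78.1

τ = R × C = 10.5 × 37 mL/cmH2O = 10.5 × 0.037 L/cmH2O = 0.3885 s.
Passive exhalation: V(t)/V₀ = e^(−t/τ) = e^(−0.59/0.3885) = 0.219.
Fraction exhaled = 1 − 0.219 = 0.781 → 78.1%.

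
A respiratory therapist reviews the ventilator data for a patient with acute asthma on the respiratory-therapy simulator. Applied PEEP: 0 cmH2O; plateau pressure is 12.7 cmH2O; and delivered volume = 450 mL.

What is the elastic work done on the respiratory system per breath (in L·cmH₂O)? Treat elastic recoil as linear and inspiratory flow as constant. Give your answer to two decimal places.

2.86

Elastic work ≈ ½ × (Pplat − PEEP) × Vt = 0.5 × (12.7 − 0) × 0.450 L = 0.5 × 12.7 × 0.450 = 2.858 L·cmH2O.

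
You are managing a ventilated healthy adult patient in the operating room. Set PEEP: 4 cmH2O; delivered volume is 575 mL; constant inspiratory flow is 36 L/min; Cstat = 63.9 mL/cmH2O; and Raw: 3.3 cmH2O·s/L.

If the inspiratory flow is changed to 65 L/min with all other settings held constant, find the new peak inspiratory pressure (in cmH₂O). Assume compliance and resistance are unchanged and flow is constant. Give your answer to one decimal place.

Flow: 36 L/min ÷ 60 = 0.6 L/s.
New flow: 65 L/min ÷ 60 = 1.0833 L/s.
PIP = Vt/C + R·V̇ + PEEP (constant-flow equation of motion).
Only the resistive term changes: ΔPIP = R × ΔV̇ = 3.3 × (1.0833 − 0.6) = 3.3 × 0.4833 = 1.595 cmH2O.
Original PIP = 575/63.9 + 3.3×0.6 + 4 = 14.978 cmH2O; new PIP = 14.978 + (1.595) = 16.573 cmH2O.

16.6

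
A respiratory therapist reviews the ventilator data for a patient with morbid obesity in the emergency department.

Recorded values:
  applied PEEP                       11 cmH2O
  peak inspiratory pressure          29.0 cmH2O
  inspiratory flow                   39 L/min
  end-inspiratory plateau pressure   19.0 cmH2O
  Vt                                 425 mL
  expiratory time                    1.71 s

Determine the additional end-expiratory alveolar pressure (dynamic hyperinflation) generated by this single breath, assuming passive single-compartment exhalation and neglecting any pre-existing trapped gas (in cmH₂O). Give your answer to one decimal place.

1.0

Flow: 39 L/min ÷ 60 = 0.65 L/s.
R = (PIP − Pplat)/V̇ = (29.0 − 19.0) / 0.65 = 10.0/0.65 = 15.385 cmH2O·s/L.
C = Vt/(Pplat − PEEP) = 425.0 / (19.0 − 11) = 425.0/8.0 = 53.125 mL/cmH2O.
τ = R × C = 15.385 × 0.05313 L/cmH2O = 0.8174 s.
Fraction remaining = e^(−Te/τ) = e^(−1.71/0.8174) = 0.1234; trapped volume = 425.0 × 0.1234 = 52.445 mL.
Additional alveolar pressure from trapping ≈ V_trapped / C = 52.445 / 53.125 = 0.9872 cmH2O.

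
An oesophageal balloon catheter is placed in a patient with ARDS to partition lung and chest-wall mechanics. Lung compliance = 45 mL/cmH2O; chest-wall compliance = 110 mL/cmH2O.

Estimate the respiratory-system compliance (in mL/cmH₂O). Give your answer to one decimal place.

31.9

Lung and chest wall are elastances in series: 1/Crs = 1/CL + 1/Ccw.
1/Crs = 1/45 + 1/110 = 0.03131.
Crs = 31.939 mL/cmH2O.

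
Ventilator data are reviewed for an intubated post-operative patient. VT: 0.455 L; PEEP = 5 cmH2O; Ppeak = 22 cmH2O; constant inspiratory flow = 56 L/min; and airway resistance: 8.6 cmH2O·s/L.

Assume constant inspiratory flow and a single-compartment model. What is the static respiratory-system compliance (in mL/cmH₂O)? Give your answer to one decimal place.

50.7

Flow: 56 L/min ÷ 60 = 0.9333 L/s.
Equation of motion (constant flow): PIP = Vt/C + R·V̇ + PEEP.
Vt/C = PIP − R·V̇ − PEEP = 22 − 8.6×0.9333 − 5 = 22 − 8.026 − 5 = 8.974 cmH2O.
C = Vt / 8.974 = 455 / 8.974 = 50.702 mL/cmH2O.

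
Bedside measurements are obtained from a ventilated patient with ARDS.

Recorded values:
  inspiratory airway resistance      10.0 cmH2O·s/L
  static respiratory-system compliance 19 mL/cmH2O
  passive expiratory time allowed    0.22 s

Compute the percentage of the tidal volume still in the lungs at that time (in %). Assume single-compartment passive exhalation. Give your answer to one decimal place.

τ = R × C = 10.0 × 19 mL/cmH2O = 10.0 × 0.019 L/cmH2O = 0.19 s.
Passive exhalation: V(t)/V₀ = e^(−t/τ) = e^(−0.22/0.19) = 0.3141.
Fraction remaining = 0.3141 → 31.41%.

31.4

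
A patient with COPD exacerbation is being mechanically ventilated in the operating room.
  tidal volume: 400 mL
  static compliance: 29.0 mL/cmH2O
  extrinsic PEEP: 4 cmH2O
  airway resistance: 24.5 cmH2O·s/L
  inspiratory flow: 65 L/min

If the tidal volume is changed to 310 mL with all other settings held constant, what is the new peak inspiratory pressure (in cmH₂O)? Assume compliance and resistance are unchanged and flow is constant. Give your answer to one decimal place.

Flow: 65 L/min ÷ 60 = 1.0833 L/s.
PIP = Vt/C + R·V̇ + PEEP (constant-flow equation of motion).
Only the elastic term changes: ΔPIP = ΔVt / C = (310 − 400) / 29.0 = -3.103 cmH2O.
Original PIP = 400/29.0 + 24.5×1.0833 + 4 = 44.334 cmH2O; new PIP = 44.334 + (-3.103) = 41.231 cmH2O.

41.2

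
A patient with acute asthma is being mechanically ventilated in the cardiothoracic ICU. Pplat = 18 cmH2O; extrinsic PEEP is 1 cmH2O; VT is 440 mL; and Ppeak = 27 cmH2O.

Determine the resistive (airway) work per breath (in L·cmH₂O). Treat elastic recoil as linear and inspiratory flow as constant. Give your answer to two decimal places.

3.96

With constant inspiratory flow the resistive pressure is constant at PIP − Pplat = 27 − 18 = 9.0 cmH2O, so resistive work = 9.0 × 0.440 = 3.96 L·cmH2O.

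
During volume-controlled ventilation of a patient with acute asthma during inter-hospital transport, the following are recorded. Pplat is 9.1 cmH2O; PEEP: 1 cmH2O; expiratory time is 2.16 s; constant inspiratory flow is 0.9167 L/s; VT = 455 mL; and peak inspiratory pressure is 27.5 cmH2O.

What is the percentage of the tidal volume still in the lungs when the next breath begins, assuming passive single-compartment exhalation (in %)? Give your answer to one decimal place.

R = (PIP − Pplat)/V̇ = (27.5 − 9.1) / 0.9167 = 18.4/0.9167 = 20.072 cmH2O·s/L.
C = Vt/(Pplat − PEEP) = 455.0 / (9.1 − 1) = 455.0/8.1 = 56.173 mL/cmH2O.
τ = R × C = 20.072 × 0.05617 L/cmH2O = 1.127 s.
Fraction remaining at end-expiration = e^(−Te/τ) = e^(−2.16/1.127) = 0.1471 → 14.71%.

14.7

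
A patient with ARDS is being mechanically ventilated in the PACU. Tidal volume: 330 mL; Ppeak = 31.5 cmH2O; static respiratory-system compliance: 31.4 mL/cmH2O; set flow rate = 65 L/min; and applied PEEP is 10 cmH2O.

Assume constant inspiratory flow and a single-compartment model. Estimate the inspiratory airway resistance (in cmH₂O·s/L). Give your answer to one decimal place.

Flow: 65 L/min ÷ 60 = 1.0833 L/s.
Equation of motion (constant flow): PIP = Vt/C + R·V̇ + PEEP.
R·V̇ = PIP − Vt/C − PEEP = 31.5 − 330/31.4 − 10 = 31.5 − 10.51 − 10 = 10.99 cmH2O.
R = 10.99 / 1.0833 = 10.145 cmH2O·s/L.

10.1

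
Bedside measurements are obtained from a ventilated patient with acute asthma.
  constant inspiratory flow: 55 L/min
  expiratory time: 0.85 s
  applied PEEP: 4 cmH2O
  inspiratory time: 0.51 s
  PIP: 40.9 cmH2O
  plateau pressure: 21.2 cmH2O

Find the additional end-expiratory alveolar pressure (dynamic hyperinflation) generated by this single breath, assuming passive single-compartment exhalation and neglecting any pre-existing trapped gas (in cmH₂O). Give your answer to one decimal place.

4.0

Flow: 55 L/min ÷ 60 = 0.9167 L/s.
Vt = flow × Ti = 0.9167 L/s × 0.51 s × 1000 mL/L = 467.52 mL.
R = (PIP − Pplat)/V̇ = (40.9 − 21.2) / 0.9167 = 19.7/0.9167 = 21.49 cmH2O·s/L.
C = Vt/(Pplat − PEEP) = 467.52 / (21.2 − 4) = 467.52/17.2 = 27.181 mL/cmH2O.
τ = R × C = 21.49 × 0.02718 L/cmH2O = 0.5841 s.
Fraction remaining = e^(−Te/τ) = e^(−0.85/0.5841) = 0.2333; trapped volume = 467.52 × 0.2333 = 109.07 mL.
Additional alveolar pressure from trapping ≈ V_trapped / C = 109.07 / 27.181 = 4.013 cmH2O.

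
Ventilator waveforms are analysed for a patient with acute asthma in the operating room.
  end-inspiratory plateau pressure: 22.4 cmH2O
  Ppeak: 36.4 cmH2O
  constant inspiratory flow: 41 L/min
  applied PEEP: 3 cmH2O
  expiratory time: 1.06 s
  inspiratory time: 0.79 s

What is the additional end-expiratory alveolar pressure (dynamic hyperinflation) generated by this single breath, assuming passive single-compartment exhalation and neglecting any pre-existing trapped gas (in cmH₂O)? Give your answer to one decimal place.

Flow: 41 L/min ÷ 60 = 0.6833 L/s.
Vt = flow × Ti = 0.6833 L/s × 0.79 s × 1000 mL/L = 539.81 mL.
R = (PIP − Pplat)/V̇ = (36.4 − 22.4) / 0.6833 = 14.0/0.6833 = 20.489 cmH2O·s/L.
C = Vt/(Pplat − PEEP) = 539.81 / (22.4 − 3) = 539.81/19.4 = 27.825 mL/cmH2O.
τ = R × C = 20.489 × 0.02783 L/cmH2O = 0.5702 s.
Fraction remaining = e^(−Te/τ) = e^(−1.06/0.5702) = 0.1558; trapped volume = 539.81 × 0.1558 = 84.102 mL.
Additional alveolar pressure from trapping ≈ V_trapped / C = 84.102 / 27.825 = 3.023 cmH2O.

3.0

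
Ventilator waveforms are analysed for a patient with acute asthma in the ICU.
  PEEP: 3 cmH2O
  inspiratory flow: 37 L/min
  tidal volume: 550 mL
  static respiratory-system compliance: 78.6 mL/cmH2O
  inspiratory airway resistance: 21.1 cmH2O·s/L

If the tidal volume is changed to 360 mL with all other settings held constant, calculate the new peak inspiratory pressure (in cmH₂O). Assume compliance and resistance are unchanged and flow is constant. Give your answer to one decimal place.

Flow: 37 L/min ÷ 60 = 0.6167 L/s.
PIP = Vt/C + R·V̇ + PEEP (constant-flow equation of motion).
Only the elastic term changes: ΔPIP = ΔVt / C = (360 − 550) / 78.6 = -2.417 cmH2O.
Original PIP = 550/78.6 + 21.1×0.6167 + 3 = 23.01 cmH2O; new PIP = 23.01 + (-2.417) = 20.593 cmH2O.

20.6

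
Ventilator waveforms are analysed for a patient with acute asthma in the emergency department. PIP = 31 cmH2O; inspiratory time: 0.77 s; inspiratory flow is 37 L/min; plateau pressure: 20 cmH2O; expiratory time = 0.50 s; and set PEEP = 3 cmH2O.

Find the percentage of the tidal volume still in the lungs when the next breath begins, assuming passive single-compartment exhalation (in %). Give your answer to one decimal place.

36.7

Flow: 37 L/min ÷ 60 = 0.6167 L/s.
Vt = flow × Ti = 0.6167 L/s × 0.77 s × 1000 mL/L = 474.86 mL.
R = (PIP − Pplat)/V̇ = (31 − 20) / 0.6167 = 11.0/0.6167 = 17.837 cmH2O·s/L.
C = Vt/(Pplat − PEEP) = 474.86 / (20 − 3) = 474.86/17.0 = 27.933 mL/cmH2O.
τ = R × C = 17.837 × 0.02793 L/cmH2O = 0.4982 s.
Fraction remaining at end-expiration = e^(−Te/τ) = e^(−0.50/0.4982) = 0.3666 → 36.66%.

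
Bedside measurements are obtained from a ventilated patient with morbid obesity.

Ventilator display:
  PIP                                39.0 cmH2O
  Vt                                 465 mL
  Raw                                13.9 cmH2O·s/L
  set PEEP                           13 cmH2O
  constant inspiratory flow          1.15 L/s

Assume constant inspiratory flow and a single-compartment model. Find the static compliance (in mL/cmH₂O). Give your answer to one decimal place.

Equation of motion (constant flow): PIP = Vt/C + R·V̇ + PEEP.
Vt/C = PIP − R·V̇ − PEEP = 39.0 − 13.9×1.15 − 13 = 39.0 − 15.985 − 13 = 10.015 cmH2O.
C = Vt / 10.015 = 465 / 10.015 = 46.43 mL/cmH2O.

46.4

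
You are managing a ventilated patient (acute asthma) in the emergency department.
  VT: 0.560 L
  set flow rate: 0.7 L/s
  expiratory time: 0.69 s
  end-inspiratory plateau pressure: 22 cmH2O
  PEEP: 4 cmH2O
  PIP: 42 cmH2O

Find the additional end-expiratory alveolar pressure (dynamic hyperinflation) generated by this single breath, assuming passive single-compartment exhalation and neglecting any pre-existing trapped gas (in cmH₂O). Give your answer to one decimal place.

R = (PIP − Pplat)/V̇ = (42 − 22) / 0.7 = 20.0/0.7 = 28.571 cmH2O·s/L.
C = Vt/(Pplat − PEEP) = 560.0 / (22 − 4) = 560.0/18.0 = 31.111 mL/cmH2O.
τ = R × C = 28.571 × 0.03111 L/cmH2O = 0.8888 s.
Fraction remaining = e^(−Te/τ) = e^(−0.69/0.8888) = 0.4601; trapped volume = 560.0 × 0.4601 = 257.66 mL.
Additional alveolar pressure from trapping ≈ V_trapped / C = 257.66 / 31.111 = 8.282 cmH2O.

8.3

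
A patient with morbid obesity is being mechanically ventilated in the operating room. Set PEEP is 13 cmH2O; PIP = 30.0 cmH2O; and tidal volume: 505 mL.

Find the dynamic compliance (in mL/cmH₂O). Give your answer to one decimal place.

Dynamic compliance = Vt / (PIP − PEEP) = 505 / (30.0 − 13) = 505 / 17.0 = 29.706 mL/cmH2O.

29.7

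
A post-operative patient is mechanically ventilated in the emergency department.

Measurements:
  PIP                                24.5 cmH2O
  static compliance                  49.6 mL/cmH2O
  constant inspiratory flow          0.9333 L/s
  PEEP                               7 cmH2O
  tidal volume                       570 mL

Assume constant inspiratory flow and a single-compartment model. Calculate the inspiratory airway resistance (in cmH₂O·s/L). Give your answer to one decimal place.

Equation of motion (constant flow): PIP = Vt/C + R·V̇ + PEEP.
R·V̇ = PIP − Vt/C − PEEP = 24.5 − 570/49.6 − 7 = 24.5 − 11.492 − 7 = 6.008 cmH2O.
R = 6.008 / 0.9333 = 6.437 cmH2O·s/L.

6.4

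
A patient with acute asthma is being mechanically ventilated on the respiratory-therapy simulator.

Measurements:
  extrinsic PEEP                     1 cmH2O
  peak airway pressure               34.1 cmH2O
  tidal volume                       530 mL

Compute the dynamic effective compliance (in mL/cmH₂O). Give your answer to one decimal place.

Dynamic compliance = Vt / (PIP − PEEP) = 530 / (34.1 − 1) = 530 / 33.1 = 16.012 mL/cmH2O.

16.0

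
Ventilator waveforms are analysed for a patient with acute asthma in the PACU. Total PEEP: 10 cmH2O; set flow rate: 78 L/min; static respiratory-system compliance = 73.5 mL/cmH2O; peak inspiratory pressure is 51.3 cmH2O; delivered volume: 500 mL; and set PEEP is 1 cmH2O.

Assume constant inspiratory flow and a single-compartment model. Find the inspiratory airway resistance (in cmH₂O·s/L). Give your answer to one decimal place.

26.5

Flow: 78 L/min ÷ 60 = 1.3 L/s.
Total PEEP = 10 cmH2O (set 1 + intrinsic 9); this is the baseline alveolar pressure.
Equation of motion (constant flow): PIP = Vt/C + R·V̇ + PEEP.
R·V̇ = PIP − Vt/C − PEEP = 51.3 − 500/73.5 − 10 = 51.3 − 6.803 − 10 = 34.497 cmH2O.
R = 34.497 / 1.3 = 26.536 cmH2O·s/L.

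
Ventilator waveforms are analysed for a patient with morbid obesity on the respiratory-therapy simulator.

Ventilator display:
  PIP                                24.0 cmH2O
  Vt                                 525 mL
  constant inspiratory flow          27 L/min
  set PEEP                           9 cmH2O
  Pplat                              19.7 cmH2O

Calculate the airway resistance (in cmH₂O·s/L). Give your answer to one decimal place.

9.6

Flow: 27 L/min ÷ 60 = 0.45 L/s.
Raw = (PIP − Pplat) / flow = (24.0 − 19.7) / 0.45 = 4.3 / 0.45 = 9.556 cmH2O·s/L.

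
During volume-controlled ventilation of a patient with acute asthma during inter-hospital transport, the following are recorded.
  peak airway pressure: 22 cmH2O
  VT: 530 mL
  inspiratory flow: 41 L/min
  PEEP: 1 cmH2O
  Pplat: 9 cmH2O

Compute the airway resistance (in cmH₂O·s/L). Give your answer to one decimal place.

Flow: 41 L/min ÷ 60 = 0.6833 L/s.
Raw = (PIP − Pplat) / flow = (22 − 9) / 0.6833 = 13.0 / 0.6833 = 19.025 cmH2O·s/L.

19.0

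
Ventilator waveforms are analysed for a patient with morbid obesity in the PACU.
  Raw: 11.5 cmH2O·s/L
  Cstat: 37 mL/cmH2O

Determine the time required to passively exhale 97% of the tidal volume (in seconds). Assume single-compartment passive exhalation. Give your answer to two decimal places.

τ = R × C = 11.5 × 37 mL/cmH2O = 11.5 × 0.037 L/cmH2O = 0.4255 s.
Exhaled fraction f = 1 − e^(−t/τ) → t = −τ·ln(1 − f) = −0.4255·ln(0.03) = 1.492 s.

1.49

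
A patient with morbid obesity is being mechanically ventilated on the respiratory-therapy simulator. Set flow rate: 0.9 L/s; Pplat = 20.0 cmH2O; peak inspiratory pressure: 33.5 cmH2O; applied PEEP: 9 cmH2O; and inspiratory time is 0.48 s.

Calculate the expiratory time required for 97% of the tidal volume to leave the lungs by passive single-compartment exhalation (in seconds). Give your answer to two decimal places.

2.07

Vt = flow × Ti = 0.9 L/s × 0.48 s × 1000 mL/L = 432.0 mL.
R = (PIP − Pplat)/V̇ = (33.5 − 20.0) / 0.9 = 13.5/0.9 = 15.0 cmH2O·s/L.
C = Vt/(Pplat − PEEP) = 432.0 / (20.0 − 9) = 432.0/11.0 = 39.273 mL/cmH2O.
τ = R × C = 15.0 × 0.03927 L/cmH2O = 0.5891 s.
t = −τ·ln(1 − 0.97) = −0.5891·ln(0.03) = 2.066 s.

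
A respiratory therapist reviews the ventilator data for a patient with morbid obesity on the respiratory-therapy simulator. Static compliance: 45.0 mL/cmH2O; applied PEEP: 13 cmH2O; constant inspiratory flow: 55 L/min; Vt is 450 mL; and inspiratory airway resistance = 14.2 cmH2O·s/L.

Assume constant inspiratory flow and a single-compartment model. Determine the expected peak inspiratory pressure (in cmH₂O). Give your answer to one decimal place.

36.0

Flow: 55 L/min ÷ 60 = 0.9167 L/s.
Equation of motion (constant flow): PIP = Vt/C + R·V̇ + PEEP.
PIP = 450/45.0 + 14.2×0.9167 + 13 = 10.0 + 13.017 + 13 = 36.017 cmH2O.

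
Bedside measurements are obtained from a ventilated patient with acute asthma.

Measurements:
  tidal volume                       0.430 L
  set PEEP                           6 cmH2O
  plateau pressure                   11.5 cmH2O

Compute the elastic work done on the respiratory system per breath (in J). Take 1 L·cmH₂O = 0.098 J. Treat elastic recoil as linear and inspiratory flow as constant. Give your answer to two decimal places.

Elastic work ≈ ½ × (Pplat − PEEP) × Vt = 0.5 × (11.5 − 6) × 0.430 L = 0.5 × 5.5 × 0.430 = 1.183 L·cmH2O.
× 0.098 J/(L·cmH2O) → 0.1159 J.

0.12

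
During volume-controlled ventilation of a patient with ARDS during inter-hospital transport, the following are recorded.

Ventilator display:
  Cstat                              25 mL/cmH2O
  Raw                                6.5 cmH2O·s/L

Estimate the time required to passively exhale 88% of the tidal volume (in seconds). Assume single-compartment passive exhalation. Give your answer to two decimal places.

τ = R × C = 6.5 × 25 mL/cmH2O = 6.5 × 0.025 L/cmH2O = 0.1625 s.
Exhaled fraction f = 1 − e^(−t/τ) → t = −τ·ln(1 − f) = −0.1625·ln(0.12) = 0.3445 s.

0.34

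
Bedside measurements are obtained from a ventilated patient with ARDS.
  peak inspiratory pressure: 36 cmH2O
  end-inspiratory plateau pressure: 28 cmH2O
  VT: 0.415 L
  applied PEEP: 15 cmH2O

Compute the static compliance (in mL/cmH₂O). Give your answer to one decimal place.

31.9

Cstat = Vt / (Pplat − PEEP) = 415 / (28 − 15) = 415 / 13.0 = 31.923 mL/cmH2O.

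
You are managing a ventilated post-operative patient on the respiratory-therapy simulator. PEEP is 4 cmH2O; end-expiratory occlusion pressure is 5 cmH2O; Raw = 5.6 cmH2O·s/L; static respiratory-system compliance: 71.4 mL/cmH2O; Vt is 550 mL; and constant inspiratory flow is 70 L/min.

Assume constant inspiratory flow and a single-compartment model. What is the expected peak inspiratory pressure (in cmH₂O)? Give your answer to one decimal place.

19.2

Flow: 70 L/min ÷ 60 = 1.1667 L/s.
Total PEEP = 5 cmH2O (set 4 + intrinsic 1); this is the baseline alveolar pressure.
Equation of motion (constant flow): PIP = Vt/C + R·V̇ + PEEP.
PIP = 550/71.4 + 5.6×1.1667 + 5 = 7.703 + 6.534 + 5 = 19.237 cmH2O.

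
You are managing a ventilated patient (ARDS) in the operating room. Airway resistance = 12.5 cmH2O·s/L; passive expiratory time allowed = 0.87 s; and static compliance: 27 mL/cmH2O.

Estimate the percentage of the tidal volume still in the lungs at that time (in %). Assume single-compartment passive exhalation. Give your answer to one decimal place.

7.6

τ = R × C = 12.5 × 27 mL/cmH2O = 12.5 × 0.027 L/cmH2O = 0.3375 s.
Passive exhalation: V(t)/V₀ = e^(−t/τ) = e^(−0.87/0.3375) = 0.07594.
Fraction remaining = 0.07594 → 7.594%.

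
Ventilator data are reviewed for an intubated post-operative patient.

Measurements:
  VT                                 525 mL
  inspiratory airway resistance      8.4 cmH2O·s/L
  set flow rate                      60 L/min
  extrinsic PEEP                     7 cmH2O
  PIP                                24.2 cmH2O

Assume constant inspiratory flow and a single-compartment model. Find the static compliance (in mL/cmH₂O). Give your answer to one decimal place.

59.7

Flow: 60 L/min ÷ 60 = 1 L/s.
Equation of motion (constant flow): PIP = Vt/C + R·V̇ + PEEP.
Vt/C = PIP − R·V̇ − PEEP = 24.2 − 8.4×1 − 7 = 24.2 − 8.4 − 7 = 8.8 cmH2O.
C = Vt / 8.8 = 525 / 8.8 = 59.659 mL/cmH2O.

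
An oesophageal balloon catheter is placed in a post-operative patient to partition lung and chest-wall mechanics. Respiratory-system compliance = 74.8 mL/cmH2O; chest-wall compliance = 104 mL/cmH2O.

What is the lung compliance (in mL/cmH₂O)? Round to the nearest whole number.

266

1/CL = 1/Crs − 1/Ccw.
1/CL = 1/74.8 − 1/104 = 0.003754.
CL = 266.38 mL/cmH2O.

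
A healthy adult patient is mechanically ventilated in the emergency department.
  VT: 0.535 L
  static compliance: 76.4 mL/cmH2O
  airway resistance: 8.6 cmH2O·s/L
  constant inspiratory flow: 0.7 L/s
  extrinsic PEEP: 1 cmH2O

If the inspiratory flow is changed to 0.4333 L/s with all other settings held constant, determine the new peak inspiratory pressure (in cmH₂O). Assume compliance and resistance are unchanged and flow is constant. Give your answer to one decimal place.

PIP = Vt/C + R·V̇ + PEEP (constant-flow equation of motion).
Only the resistive term changes: ΔPIP = R × ΔV̇ = 8.6 × (0.4333 − 0.7) = 8.6 × -0.2667 = -2.294 cmH2O.
Original PIP = 535/76.4 + 8.6×0.7 + 1 = 14.023 cmH2O; new PIP = 14.023 + (-2.294) = 11.729 cmH2O.

11.7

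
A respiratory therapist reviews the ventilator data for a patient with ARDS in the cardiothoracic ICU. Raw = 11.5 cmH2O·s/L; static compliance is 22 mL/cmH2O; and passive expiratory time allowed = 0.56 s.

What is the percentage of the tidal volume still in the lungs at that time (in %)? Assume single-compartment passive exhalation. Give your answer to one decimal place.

τ = R × C = 11.5 × 22 mL/cmH2O = 11.5 × 0.022 L/cmH2O = 0.253 s.
Passive exhalation: V(t)/V₀ = e^(−t/τ) = e^(−0.56/0.253) = 0.1093.
Fraction remaining = 0.1093 → 10.93%.

10.9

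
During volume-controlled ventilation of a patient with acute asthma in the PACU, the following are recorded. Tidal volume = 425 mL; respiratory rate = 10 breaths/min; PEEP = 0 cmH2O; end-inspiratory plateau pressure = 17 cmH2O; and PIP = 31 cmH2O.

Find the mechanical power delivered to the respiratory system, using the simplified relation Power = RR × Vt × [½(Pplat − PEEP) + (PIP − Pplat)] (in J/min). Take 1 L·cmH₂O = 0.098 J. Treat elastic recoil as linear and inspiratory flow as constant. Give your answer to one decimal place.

Per-breath work = Vt × [½(Pplat−PEEP) + (PIP−Pplat)] = 0.425 × [0.5×17.0 + 14.0] = 0.425 × 22.5 = 9.563 L·cmH2O.
Power = 10 × 9.563 = 95.63 L·cmH2O/min.
× 0.098 J/(L·cmH2O) → 9.372 J/min.

9.4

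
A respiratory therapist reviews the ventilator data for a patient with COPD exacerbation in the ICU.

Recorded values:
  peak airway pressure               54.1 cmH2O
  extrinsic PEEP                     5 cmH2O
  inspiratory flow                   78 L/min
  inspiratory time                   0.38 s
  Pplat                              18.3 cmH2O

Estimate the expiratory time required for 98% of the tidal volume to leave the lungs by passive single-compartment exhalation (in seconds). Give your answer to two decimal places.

4.00

Flow: 78 L/min ÷ 60 = 1.3 L/s.
Vt = flow × Ti = 1.3 L/s × 0.38 s × 1000 mL/L = 494.0 mL.
R = (PIP − Pplat)/V̇ = (54.1 − 18.3) / 1.3 = 35.8/1.3 = 27.538 cmH2O·s/L.
C = Vt/(Pplat − PEEP) = 494.0 / (18.3 − 5) = 494.0/13.3 = 37.143 mL/cmH2O.
τ = R × C = 27.538 × 0.03714 L/cmH2O = 1.023 s.
t = −τ·ln(1 − 0.98) = −1.023·ln(0.02) = 4.002 s.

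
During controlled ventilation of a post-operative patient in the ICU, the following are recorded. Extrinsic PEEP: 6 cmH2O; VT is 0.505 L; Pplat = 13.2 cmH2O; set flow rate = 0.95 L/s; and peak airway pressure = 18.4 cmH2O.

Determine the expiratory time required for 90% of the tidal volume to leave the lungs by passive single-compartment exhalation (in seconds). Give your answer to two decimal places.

0.88

R = (PIP − Pplat)/V̇ = (18.4 − 13.2) / 0.95 = 5.2/0.95 = 5.474 cmH2O·s/L.
C = Vt/(Pplat − PEEP) = 505.0 / (13.2 − 6) = 505.0/7.2 = 70.139 mL/cmH2O.
τ = R × C = 5.474 × 0.07014 L/cmH2O = 0.3839 s.
t = −τ·ln(1 − 0.90) = −0.3839·ln(0.1) = 0.884 s.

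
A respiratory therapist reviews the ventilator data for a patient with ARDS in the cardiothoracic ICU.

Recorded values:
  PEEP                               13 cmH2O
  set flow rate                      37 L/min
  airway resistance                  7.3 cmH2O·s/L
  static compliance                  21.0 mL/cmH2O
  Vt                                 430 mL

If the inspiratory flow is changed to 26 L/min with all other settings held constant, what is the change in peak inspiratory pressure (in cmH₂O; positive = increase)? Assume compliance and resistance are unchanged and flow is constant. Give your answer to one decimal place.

-1.3

Flow: 37 L/min ÷ 60 = 0.6167 L/s.
New flow: 26 L/min ÷ 60 = 0.4333 L/s.
PIP = Vt/C + R·V̇ + PEEP (constant-flow equation of motion).
Only the resistive term changes: ΔPIP = R × ΔV̇ = 7.3 × (0.4333 − 0.6167) = 7.3 × -0.1834 = -1.339 cmH2O.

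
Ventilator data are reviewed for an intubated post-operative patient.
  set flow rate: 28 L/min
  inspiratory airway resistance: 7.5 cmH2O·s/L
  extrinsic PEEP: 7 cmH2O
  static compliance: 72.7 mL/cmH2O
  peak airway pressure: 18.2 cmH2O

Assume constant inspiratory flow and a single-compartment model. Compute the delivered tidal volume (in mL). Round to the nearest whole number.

560

Flow: 28 L/min ÷ 60 = 0.4667 L/s.
Equation of motion (constant flow): PIP = Vt/C + R·V̇ + PEEP.
Vt/C = PIP − R·V̇ − PEEP = 18.2 − 3.5 − 7 = 7.7 cmH2O.
Vt = C × 7.7 = 72.7 × 7.7 = 559.79 mL.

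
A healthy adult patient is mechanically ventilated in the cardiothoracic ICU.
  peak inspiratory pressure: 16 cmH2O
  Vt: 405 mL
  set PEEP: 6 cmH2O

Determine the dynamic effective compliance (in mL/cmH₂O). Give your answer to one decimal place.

40.5

Dynamic compliance = Vt / (PIP − PEEP) = 405 / (16 − 6) = 405 / 10.0 = 40.5 mL/cmH2O.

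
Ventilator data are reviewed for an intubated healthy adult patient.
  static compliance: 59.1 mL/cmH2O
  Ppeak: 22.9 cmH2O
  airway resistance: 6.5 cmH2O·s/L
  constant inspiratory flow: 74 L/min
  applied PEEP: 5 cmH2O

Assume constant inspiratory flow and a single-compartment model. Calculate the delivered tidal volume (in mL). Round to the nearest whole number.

Flow: 74 L/min ÷ 60 = 1.2333 L/s.
Equation of motion (constant flow): PIP = Vt/C + R·V̇ + PEEP.
Vt/C = PIP − R·V̇ − PEEP = 22.9 − 8.016 − 5 = 9.884 cmH2O.
Vt = C × 9.884 = 59.1 × 9.884 = 584.14 mL.

584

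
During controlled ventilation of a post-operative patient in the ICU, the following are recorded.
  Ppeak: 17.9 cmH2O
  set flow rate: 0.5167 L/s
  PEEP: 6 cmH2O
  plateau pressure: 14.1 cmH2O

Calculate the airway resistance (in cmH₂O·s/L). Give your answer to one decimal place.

Raw = (PIP − Pplat) / flow = (17.9 − 14.1) / 0.5167 = 3.8 / 0.5167 = 7.354 cmH2O·s/L.

7.4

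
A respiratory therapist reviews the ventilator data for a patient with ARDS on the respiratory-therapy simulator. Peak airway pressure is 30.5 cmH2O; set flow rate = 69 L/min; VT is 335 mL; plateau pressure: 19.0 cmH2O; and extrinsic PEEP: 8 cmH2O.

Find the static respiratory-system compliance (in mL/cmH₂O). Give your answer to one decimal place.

Cstat = Vt / (Pplat − PEEP) = 335 / (19.0 − 8) = 335 / 11.0 = 30.455 mL/cmH2O.

30.5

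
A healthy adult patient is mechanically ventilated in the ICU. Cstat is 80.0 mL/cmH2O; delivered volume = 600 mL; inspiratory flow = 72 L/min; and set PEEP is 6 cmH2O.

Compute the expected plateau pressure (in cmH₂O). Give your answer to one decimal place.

Pplat = PEEP + Vt / Cstat = 6 + 600 / 80.0 = 6 + 7.5 = 13.5 cmH2O.

13.5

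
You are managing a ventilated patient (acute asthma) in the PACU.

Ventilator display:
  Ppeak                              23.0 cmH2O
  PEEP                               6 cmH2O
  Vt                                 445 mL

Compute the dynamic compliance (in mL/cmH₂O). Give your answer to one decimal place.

Dynamic compliance = Vt / (PIP − PEEP) = 445 / (23.0 − 6) = 445 / 17.0 = 26.176 mL/cmH2O.

26.2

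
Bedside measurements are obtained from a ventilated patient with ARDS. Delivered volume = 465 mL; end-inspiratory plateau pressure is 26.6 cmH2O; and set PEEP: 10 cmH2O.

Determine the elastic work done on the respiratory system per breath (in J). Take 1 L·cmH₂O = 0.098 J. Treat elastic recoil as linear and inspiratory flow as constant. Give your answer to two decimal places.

0.38

Elastic work ≈ ½ × (Pplat − PEEP) × Vt = 0.5 × (26.6 − 10) × 0.465 L = 0.5 × 16.6 × 0.465 = 3.86 L·cmH2O.
× 0.098 J/(L·cmH2O) → 0.3783 J.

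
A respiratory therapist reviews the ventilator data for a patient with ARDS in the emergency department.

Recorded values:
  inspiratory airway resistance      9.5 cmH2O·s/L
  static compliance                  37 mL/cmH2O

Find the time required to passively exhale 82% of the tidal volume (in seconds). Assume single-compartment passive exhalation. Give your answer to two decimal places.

0.60

τ = R × C = 9.5 × 37 mL/cmH2O = 9.5 × 0.037 L/cmH2O = 0.3515 s.
Exhaled fraction f = 1 − e^(−t/τ) → t = −τ·ln(1 − f) = −0.3515·ln(0.18) = 0.6028 s.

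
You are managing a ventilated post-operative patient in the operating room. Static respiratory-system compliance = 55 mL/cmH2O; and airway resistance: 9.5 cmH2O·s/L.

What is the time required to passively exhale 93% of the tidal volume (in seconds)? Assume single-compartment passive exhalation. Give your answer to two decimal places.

τ = R × C = 9.5 × 55 mL/cmH2O = 9.5 × 0.055 L/cmH2O = 0.5225 s.
Exhaled fraction f = 1 − e^(−t/τ) → t = −τ·ln(1 − f) = −0.5225·ln(0.07) = 1.389 s.

1.39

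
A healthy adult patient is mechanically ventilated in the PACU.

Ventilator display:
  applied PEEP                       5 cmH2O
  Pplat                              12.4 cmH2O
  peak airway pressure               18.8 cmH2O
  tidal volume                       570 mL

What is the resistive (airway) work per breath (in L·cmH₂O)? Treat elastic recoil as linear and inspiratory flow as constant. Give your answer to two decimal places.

3.65

With constant inspiratory flow the resistive pressure is constant at PIP − Pplat = 18.8 − 12.4 = 6.4 cmH2O, so resistive work = 6.4 × 0.570 = 3.648 L·cmH2O.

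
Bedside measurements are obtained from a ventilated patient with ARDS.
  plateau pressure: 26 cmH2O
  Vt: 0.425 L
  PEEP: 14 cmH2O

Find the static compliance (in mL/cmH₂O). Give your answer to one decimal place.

35.4

Cstat = Vt / (Pplat − PEEP) = 425 / (26 − 14) = 425 / 12.0 = 35.417 mL/cmH2O.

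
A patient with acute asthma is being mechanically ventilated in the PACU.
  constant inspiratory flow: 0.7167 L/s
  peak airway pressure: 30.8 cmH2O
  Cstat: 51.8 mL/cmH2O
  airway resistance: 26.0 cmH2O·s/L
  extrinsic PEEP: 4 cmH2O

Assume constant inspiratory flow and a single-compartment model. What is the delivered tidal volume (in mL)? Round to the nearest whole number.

Equation of motion (constant flow): PIP = Vt/C + R·V̇ + PEEP.
Vt/C = PIP − R·V̇ − PEEP = 30.8 − 18.634 − 4 = 8.166 cmH2O.
Vt = C × 8.166 = 51.8 × 8.166 = 423.0 mL.

423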